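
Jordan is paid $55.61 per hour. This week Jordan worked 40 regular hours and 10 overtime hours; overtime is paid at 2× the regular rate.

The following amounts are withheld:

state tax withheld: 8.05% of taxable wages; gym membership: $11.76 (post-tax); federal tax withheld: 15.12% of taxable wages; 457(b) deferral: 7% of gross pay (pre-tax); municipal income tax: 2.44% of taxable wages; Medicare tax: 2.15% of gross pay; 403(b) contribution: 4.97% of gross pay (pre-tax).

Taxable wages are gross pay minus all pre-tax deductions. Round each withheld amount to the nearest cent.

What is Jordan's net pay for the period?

$2,101.48

Regular pay: 40 × $55.61 = $2,224.40
Overtime pay: 10 × $55.61 × 2 = $1,112.20
Gross pay = $2,224.40 + $1,112.20 = $3,336.60
457(b) deferral: $3,336.60 × 0.07 = $233.56
403(b) contribution: $3,336.60 × 0.0497 = $165.83
Pre-tax total = $233.56 + $165.83 = $399.39
Taxable wages = $3,336.60 − $399.39 = $2,937.21
Federal tax withheld: $2,937.21 × 0.1512 = $444.11
State tax withheld: $2,937.21 × 0.0805 = $236.45
Municipal income tax: $2,937.21 × 0.0244 = $71.67
Medicare tax: $3,336.60 × 0.0215 = $71.74
Gym membership: $11.76
Total deductions = $233.56 + $165.83 + $444.11 + $236.45 + $71.67 + $71.74 + $11.76 = $1,235.12
Net pay = $3,336.60 − $1,235.12 = $2,101.48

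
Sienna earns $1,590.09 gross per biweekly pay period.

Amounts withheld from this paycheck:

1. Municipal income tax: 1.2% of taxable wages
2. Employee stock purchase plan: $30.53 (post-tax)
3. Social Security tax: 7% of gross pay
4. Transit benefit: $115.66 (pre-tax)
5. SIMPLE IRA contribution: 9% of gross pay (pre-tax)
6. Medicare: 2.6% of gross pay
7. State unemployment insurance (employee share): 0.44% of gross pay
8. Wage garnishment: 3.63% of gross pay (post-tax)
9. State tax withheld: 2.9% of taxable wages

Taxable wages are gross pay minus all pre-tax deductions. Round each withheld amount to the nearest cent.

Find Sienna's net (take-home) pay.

Transit benefit: $115.66
SIMPLE IRA contribution: $1,590.09 × 0.09 = $143.11
Pre-tax total = $115.66 + $143.11 = $258.77
Taxable wages = $1,590.09 − $258.77 = $1,331.32
Municipal income tax: $1,331.32 × 0.012 = $15.98
State tax withheld: $1,331.32 × 0.029 = $38.61
Medicare: $1,590.09 × 0.026 = $41.34
Social Security tax: $1,590.09 × 0.07 = $111.31
State unemployment insurance (employee share): $1,590.09 × 0.0044 = $7.00
Wage garnishment: $1,590.09 × 0.0363 = $57.72
Employee stock purchase plan: $30.53
Total deductions = $115.66 + $143.11 + $15.98 + $38.61 + $41.34 + $111.31 + $7.00 + $57.72 + $30.53 = $561.26
Net pay = $1,590.09 − $561.26 = $1,028.83

$1,028.83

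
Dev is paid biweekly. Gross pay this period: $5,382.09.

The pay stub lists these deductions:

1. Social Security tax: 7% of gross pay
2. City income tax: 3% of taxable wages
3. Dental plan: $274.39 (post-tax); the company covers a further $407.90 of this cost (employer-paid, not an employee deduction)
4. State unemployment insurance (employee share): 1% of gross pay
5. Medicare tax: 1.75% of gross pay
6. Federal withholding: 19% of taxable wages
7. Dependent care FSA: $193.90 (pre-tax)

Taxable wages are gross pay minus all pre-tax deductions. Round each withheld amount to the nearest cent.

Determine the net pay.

$3,247.63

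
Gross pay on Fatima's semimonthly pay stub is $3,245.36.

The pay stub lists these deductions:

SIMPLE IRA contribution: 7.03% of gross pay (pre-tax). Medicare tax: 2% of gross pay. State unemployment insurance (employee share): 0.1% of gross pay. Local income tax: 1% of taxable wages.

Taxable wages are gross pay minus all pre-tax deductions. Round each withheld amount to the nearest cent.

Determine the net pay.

$2,918.88

SIMPLE IRA contribution: $3,245.36 × 0.0703 = $228.15
Taxable wages = $3,245.36 − $228.15 = $3,017.21
Local income tax: $3,017.21 × 0.01 = $30.17
State unemployment insurance (employee share): $3,245.36 × 0.001 = $3.25
Medicare tax: $3,245.36 × 0.02 = $64.91
Total deductions = $228.15 + $30.17 + $3.25 + $64.91 = $326.48
Net pay = $3,245.36 − $326.48 = $2,918.88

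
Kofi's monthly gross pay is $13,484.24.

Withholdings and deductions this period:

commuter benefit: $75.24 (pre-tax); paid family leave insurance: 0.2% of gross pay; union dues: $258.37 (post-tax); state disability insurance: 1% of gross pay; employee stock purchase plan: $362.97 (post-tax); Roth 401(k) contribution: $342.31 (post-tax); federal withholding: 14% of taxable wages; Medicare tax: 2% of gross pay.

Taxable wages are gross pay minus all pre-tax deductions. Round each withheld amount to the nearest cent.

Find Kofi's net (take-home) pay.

Commuter benefit: $75.24
Taxable wages = $13,484.24 − $75.24 = $13,409.00
Federal withholding: $13,409.00 × 0.14 = $1,877.26
Paid family leave insurance: $13,484.24 × 0.002 = $26.97
Medicare tax: $13,484.24 × 0.02 = $269.68
State disability insurance: $13,484.24 × 0.01 = $134.84
Union dues: $258.37
Employee stock purchase plan: $362.97
Roth 401(k) contribution: $342.31
Total deductions = $75.24 + $1,877.26 + $26.97 + $269.68 + $134.84 + $258.37 + $362.97 + $342.31 = $3,347.64
Net pay = $13,484.24 − $3,347.64 = $10,136.60

$10,136.60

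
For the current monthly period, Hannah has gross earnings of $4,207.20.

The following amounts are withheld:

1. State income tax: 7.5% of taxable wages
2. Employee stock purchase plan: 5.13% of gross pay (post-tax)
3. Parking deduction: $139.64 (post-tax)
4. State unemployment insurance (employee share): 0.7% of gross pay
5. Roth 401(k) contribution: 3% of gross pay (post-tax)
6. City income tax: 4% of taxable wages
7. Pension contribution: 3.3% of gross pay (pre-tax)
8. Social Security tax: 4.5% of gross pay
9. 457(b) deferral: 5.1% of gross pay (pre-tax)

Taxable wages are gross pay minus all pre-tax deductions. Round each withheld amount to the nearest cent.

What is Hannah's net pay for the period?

$2,710.15

457(b) deferral: $4,207.20 × 0.051 = $214.57
Pension contribution: $4,207.20 × 0.033 = $138.84
Pre-tax total = $214.57 + $138.84 = $353.41
Taxable wages = $4,207.20 − $353.41 = $3,853.79
City income tax: $3,853.79 × 0.04 = $154.15
State income tax: $3,853.79 × 0.075 = $289.03
State unemployment insurance (employee share): $4,207.20 × 0.007 = $29.45
Social Security tax: $4,207.20 × 0.045 = $189.32
Parking deduction: $139.64
Roth 401(k) contribution: $4,207.20 × 0.03 = $126.22
Employee stock purchase plan: $4,207.20 × 0.0513 = $215.83
Total deductions = $214.57 + $138.84 + $154.15 + $289.03 + $29.45 + $189.32 + $139.64 + $126.22 + $215.83 = $1,497.05
Net pay = $4,207.20 − $1,497.05 = $2,710.15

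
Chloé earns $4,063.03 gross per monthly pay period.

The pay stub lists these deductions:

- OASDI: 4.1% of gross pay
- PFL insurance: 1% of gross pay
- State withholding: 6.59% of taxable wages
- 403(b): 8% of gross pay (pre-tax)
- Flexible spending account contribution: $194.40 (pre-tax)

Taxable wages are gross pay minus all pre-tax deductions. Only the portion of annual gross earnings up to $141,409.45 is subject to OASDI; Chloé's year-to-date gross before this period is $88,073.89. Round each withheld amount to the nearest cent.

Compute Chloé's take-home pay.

Flexible spending account contribution: $194.40
403(b): $4,063.03 × 0.08 = $325.04
Pre-tax total = $194.40 + $325.04 = $519.44
Taxable wages = $4,063.03 − $519.44 = $3,543.59
State withholding: $3,543.59 × 0.0659 = $233.52
PFL insurance: $4,063.03 × 0.01 = $40.63
OASDI: cap not yet reached, full $4,063.03 is subject → $4,063.03 × 0.041 = $166.58
Total deductions = $194.40 + $325.04 + $233.52 + $40.63 + $166.58 = $960.17
Net pay = $4,063.03 − $960.17 = $3,102.86

$3,102.86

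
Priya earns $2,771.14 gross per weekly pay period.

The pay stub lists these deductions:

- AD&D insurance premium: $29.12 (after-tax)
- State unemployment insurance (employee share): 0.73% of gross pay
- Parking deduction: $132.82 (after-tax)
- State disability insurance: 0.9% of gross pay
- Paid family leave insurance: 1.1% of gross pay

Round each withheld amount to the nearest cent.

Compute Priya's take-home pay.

Paid family leave insurance: $2,771.14 × 0.011 = $30.48
State unemployment insurance (employee share): $2,771.14 × 0.0073 = $20.23
State disability insurance: $2,771.14 × 0.009 = $24.94
AD&D insurance premium: $29.12
Parking deduction: $132.82
Total deductions = $30.48 + $20.23 + $24.94 + $29.12 + $132.82 = $237.59
Net pay = $2,771.14 − $237.59 = $2,533.55

$2,533.55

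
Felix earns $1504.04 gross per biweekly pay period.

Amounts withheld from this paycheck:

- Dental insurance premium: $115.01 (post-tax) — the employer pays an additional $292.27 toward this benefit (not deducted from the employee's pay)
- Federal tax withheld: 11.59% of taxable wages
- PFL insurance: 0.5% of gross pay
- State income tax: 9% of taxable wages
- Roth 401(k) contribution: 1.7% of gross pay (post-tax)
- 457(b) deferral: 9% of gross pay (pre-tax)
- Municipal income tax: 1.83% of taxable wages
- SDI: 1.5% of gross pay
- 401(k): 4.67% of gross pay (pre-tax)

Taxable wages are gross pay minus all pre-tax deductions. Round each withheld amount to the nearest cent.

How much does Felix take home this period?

457(b) deferral: $1504.04 × 0.09 = $135.36
401(k): $1504.04 × 0.0467 = $70.24
Pre-tax total = $135.36 + $70.24 = $205.60
Taxable wages = $1504.04 − $205.60 = $1298.44
State income tax: $1298.44 × 0.09 = $116.86
Federal tax withheld: $1298.44 × 0.1159 = $150.49
Municipal income tax: $1298.44 × 0.0183 = $23.76
SDI: $1504.04 × 0.015 = $22.56
PFL insurance: $1504.04 × 0.005 = $7.52
Dental insurance premium: $115.01
Roth 401(k) contribution: $1504.04 × 0.017 = $25.57
(Employer's $292.27 toward dental insurance premium is not withheld from the employee.)
Total deductions = $135.36 + $70.24 + $116.86 + $150.49 + $23.76 + $22.56 + $7.52 + $115.01 + $25.57 = $667.37
Net pay = $1504.04 − $667.37 = $836.67

$836.67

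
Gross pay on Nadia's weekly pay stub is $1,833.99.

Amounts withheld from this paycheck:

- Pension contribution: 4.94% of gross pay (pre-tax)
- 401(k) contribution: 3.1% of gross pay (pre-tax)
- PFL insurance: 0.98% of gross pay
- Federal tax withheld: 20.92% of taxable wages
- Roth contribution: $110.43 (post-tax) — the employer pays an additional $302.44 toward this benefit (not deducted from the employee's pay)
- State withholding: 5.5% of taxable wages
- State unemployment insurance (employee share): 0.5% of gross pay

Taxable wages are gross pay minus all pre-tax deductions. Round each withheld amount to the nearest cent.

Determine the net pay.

Pension contribution: $1,833.99 × 0.0494 = $90.60
401(k) contribution: $1,833.99 × 0.031 = $56.85
Pre-tax total = $90.60 + $56.85 = $147.45
Taxable wages = $1,833.99 − $147.45 = $1,686.54
State withholding: $1,686.54 × 0.055 = $92.76
Federal tax withheld: $1,686.54 × 0.2092 = $352.82
State unemployment insurance (employee share): $1,833.99 × 0.005 = $9.17
PFL insurance: $1,833.99 × 0.0098 = $17.97
Roth contribution: $110.43
(Employer's $302.44 toward Roth contribution is not withheld from the employee.)
Total deductions = $90.60 + $56.85 + $92.76 + $352.82 + $9.17 + $17.97 + $110.43 = $730.60
Net pay = $1,833.99 − $730.60 = $1,103.39

$1,103.39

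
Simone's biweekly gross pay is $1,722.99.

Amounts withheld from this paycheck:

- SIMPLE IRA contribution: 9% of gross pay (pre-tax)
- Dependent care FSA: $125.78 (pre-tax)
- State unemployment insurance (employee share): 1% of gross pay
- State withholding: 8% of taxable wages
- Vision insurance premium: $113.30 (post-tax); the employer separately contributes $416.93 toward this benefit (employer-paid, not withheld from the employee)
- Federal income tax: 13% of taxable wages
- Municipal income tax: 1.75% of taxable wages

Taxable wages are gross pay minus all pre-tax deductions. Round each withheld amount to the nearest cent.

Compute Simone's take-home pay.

$983.52

SIMPLE IRA contribution: $1,722.99 × 0.09 = $155.07
Dependent care FSA: $125.78
Pre-tax total = $155.07 + $125.78 = $280.85
Taxable wages = $1,722.99 − $280.85 = $1,442.14
Municipal income tax: $1,442.14 × 0.0175 = $25.24
Federal income tax: $1,442.14 × 0.13 = $187.48
State withholding: $1,442.14 × 0.08 = $115.37
State unemployment insurance (employee share): $1,722.99 × 0.01 = $17.23
Vision insurance premium: $113.30
(Employer's $416.93 toward vision insurance premium is not withheld from the employee.)
Total deductions = $155.07 + $125.78 + $25.24 + $187.48 + $115.37 + $17.23 + $113.30 = $739.47
Net pay = $1,722.99 − $739.47 = $983.52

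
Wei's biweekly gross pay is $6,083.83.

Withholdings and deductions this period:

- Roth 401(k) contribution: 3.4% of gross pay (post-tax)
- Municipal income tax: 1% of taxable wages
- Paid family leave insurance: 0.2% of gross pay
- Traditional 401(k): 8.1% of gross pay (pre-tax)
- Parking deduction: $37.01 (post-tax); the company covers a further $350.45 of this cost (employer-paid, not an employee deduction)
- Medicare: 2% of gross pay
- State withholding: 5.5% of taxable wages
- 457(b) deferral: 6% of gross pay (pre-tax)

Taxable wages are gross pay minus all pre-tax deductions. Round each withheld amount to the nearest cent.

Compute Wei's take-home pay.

457(b) deferral: $6,083.83 × 0.06 = $365.03
Traditional 401(k): $6,083.83 × 0.081 = $492.79
Pre-tax total = $365.03 + $492.79 = $857.82
Taxable wages = $6,083.83 − $857.82 = $5,226.01
State withholding: $5,226.01 × 0.055 = $287.43
Municipal income tax: $5,226.01 × 0.01 = $52.26
Medicare: $6,083.83 × 0.02 = $121.68
Paid family leave insurance: $6,083.83 × 0.002 = $12.17
Parking deduction: $37.01
Roth 401(k) contribution: $6,083.83 × 0.034 = $206.85
(Employer's $350.45 toward parking deduction is not withheld from the employee.)
Total deductions = $365.03 + $492.79 + $287.43 + $52.26 + $121.68 + $12.17 + $37.01 + $206.85 = $1,575.22
Net pay = $6,083.83 − $1,575.22 = $4,508.61

$4,508.61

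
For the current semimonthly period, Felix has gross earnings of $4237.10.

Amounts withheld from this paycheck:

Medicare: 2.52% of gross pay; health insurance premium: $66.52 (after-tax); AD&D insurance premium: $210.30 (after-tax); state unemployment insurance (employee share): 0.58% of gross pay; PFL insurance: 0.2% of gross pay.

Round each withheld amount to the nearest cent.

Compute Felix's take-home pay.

$3820.46

Medicare: $4237.10 × 0.0252 = $106.77
State unemployment insurance (employee share): $4237.10 × 0.0058 = $24.58
PFL insurance: $4237.10 × 0.002 = $8.47
Health insurance premium: $66.52
AD&D insurance premium: $210.30
Total deductions = $106.77 + $24.58 + $8.47 + $66.52 + $210.30 = $416.64
Net pay = $4237.10 − $416.64 = $3820.46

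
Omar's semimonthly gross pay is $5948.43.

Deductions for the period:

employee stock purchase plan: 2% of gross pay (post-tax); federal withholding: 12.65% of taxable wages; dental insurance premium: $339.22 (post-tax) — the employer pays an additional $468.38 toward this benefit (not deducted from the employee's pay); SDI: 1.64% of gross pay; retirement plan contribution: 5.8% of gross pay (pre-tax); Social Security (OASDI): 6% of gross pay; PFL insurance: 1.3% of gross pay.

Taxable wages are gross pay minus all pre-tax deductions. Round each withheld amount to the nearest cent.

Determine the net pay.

$3904.61

Retirement plan contribution: $5948.43 × 0.058 = $345.01
Taxable wages = $5948.43 − $345.01 = $5603.42
Federal withholding: $5603.42 × 0.1265 = $708.83
PFL insurance: $5948.43 × 0.013 = $77.33
Social Security (OASDI): $5948.43 × 0.06 = $356.91
SDI: $5948.43 × 0.0164 = $97.55
Dental insurance premium: $339.22
Employee stock purchase plan: $5948.43 × 0.02 = $118.97
(Employer's $468.38 toward dental insurance premium is not withheld from the employee.)
Total deductions = $345.01 + $708.83 + $77.33 + $356.91 + $97.55 + $339.22 + $118.97 = $2043.82
Net pay = $5948.43 − $2043.82 = $3904.61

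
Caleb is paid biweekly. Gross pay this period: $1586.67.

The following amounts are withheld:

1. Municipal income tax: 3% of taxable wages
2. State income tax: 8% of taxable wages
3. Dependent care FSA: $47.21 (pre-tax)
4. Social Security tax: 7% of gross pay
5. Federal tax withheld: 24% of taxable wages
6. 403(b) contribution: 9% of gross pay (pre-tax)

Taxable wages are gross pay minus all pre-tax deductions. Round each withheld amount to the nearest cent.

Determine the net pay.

403(b) contribution: $1586.67 × 0.09 = $142.80
Dependent care FSA: $47.21
Pre-tax total = $142.80 + $47.21 = $190.01
Taxable wages = $1586.67 − $190.01 = $1396.66
Municipal income tax: $1396.66 × 0.03 = $41.90
Federal tax withheld: $1396.66 × 0.24 = $335.20
State income tax: $1396.66 × 0.08 = $111.73
Social Security tax: $1586.67 × 0.07 = $111.07
Total deductions = $142.80 + $47.21 + $41.90 + $335.20 + $111.73 + $111.07 = $789.91
Net pay = $1586.67 − $789.91 = $796.76

$796.76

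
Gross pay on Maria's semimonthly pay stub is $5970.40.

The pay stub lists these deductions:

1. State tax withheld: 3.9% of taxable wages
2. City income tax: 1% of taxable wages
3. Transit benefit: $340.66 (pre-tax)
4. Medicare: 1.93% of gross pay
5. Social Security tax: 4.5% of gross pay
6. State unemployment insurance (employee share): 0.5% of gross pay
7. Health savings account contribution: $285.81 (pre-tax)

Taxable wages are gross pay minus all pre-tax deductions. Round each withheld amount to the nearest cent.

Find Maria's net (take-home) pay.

$4668.33

Transit benefit: $340.66
Health savings account contribution: $285.81
Pre-tax total = $340.66 + $285.81 = $626.47
Taxable wages = $5970.40 − $626.47 = $5343.93
State tax withheld: $5343.93 × 0.039 = $208.41
City income tax: $5343.93 × 0.01 = $53.44
State unemployment insurance (employee share): $5970.40 × 0.005 = $29.85
Medicare: $5970.40 × 0.0193 = $115.23
Social Security tax: $5970.40 × 0.045 = $268.67
Total deductions = $340.66 + $285.81 + $208.41 + $53.44 + $29.85 + $115.23 + $268.67 = $1302.07
Net pay = $5970.40 − $1302.07 = $4668.33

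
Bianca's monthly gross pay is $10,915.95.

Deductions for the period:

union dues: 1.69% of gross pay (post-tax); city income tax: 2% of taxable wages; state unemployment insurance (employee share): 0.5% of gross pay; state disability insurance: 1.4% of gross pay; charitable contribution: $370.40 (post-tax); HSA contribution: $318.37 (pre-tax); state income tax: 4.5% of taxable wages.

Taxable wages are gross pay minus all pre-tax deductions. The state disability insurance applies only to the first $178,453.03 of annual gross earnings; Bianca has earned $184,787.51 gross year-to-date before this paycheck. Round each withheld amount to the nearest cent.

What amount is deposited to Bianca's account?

$9,299.28

HSA contribution: $318.37
Taxable wages = $10,915.95 − $318.37 = $10,597.58
State income tax: $10,597.58 × 0.045 = $476.89
City income tax: $10,597.58 × 0.02 = $211.95
State disability insurance: annual cap $178,453.03 already reached (YTD $184,787.51), so $0.00
State unemployment insurance (employee share): $10,915.95 × 0.005 = $54.58
Charitable contribution: $370.40
Union dues: $10,915.95 × 0.0169 = $184.48
Total deductions = $318.37 + $476.89 + $211.95 + $0.00 + $54.58 + $370.40 + $184.48 = $1,616.67
Net pay = $10,915.95 − $1,616.67 = $9,299.28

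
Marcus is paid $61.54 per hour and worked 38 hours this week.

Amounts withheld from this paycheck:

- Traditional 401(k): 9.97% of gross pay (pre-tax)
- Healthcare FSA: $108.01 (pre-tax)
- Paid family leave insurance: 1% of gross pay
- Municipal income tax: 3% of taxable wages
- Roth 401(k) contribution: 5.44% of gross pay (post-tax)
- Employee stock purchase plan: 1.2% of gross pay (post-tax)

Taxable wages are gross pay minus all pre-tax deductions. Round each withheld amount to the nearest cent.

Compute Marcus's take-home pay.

Gross pay: 38 × $61.54 = $2338.52
Healthcare FSA: $108.01
Traditional 401(k): $2338.52 × 0.0997 = $233.15
Pre-tax total = $108.01 + $233.15 = $341.16
Taxable wages = $2338.52 − $341.16 = $1997.36
Municipal income tax: $1997.36 × 0.03 = $59.92
Paid family leave insurance: $2338.52 × 0.01 = $23.39
Roth 401(k) contribution: $2338.52 × 0.0544 = $127.22
Employee stock purchase plan: $2338.52 × 0.012 = $28.06
Total deductions = $108.01 + $233.15 + $59.92 + $23.39 + $127.22 + $28.06 = $579.75
Net pay = $2338.52 − $579.75 = $1758.77

$1758.77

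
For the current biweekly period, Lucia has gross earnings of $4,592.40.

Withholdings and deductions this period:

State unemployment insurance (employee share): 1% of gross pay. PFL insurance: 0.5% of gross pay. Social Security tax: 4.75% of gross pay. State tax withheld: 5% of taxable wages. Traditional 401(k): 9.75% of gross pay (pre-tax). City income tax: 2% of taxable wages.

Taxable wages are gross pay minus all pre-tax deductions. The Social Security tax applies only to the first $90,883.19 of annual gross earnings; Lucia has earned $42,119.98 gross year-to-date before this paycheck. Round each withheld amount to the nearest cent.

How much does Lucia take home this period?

$3,567.50

Traditional 401(k): $4,592.40 × 0.0975 = $447.76
Taxable wages = $4,592.40 − $447.76 = $4,144.64
State tax withheld: $4,144.64 × 0.05 = $207.23
City income tax: $4,144.64 × 0.02 = $82.89
Social Security tax: cap not yet reached, full $4,592.40 is subject → $4,592.40 × 0.0475 = $218.14
State unemployment insurance (employee share): $4,592.40 × 0.01 = $45.92
PFL insurance: $4,592.40 × 0.005 = $22.96
Total deductions = $447.76 + $207.23 + $82.89 + $218.14 + $45.92 + $22.96 = $1,024.90
Net pay = $4,592.40 − $1,024.90 = $3,567.50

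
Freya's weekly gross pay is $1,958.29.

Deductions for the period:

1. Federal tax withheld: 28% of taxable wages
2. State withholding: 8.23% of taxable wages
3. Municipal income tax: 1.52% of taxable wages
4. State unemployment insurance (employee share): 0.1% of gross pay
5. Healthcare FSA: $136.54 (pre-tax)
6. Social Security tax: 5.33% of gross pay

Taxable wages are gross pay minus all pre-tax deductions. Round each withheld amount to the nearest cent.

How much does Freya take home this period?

$1,027.70

Healthcare FSA: $136.54
Taxable wages = $1,958.29 − $136.54 = $1,821.75
State withholding: $1,821.75 × 0.0823 = $149.93
Municipal income tax: $1,821.75 × 0.0152 = $27.69
Federal tax withheld: $1,821.75 × 0.28 = $510.09
State unemployment insurance (employee share): $1,958.29 × 0.001 = $1.96
Social Security tax: $1,958.29 × 0.0533 = $104.38
Total deductions = $136.54 + $149.93 + $27.69 + $510.09 + $1.96 + $104.38 = $930.59
Net pay = $1,958.29 − $930.59 = $1,027.70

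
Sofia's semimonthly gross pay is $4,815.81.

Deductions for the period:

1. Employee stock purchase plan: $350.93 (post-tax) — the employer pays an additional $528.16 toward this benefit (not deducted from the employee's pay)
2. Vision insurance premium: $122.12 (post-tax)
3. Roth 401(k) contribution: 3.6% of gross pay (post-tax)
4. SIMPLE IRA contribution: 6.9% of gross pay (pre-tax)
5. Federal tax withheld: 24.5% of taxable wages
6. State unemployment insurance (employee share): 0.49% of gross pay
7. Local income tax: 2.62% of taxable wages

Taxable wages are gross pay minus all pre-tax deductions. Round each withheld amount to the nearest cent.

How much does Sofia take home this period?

SIMPLE IRA contribution: $4,815.81 × 0.069 = $332.29
Taxable wages = $4,815.81 − $332.29 = $4,483.52
Federal tax withheld: $4,483.52 × 0.245 = $1,098.46
Local income tax: $4,483.52 × 0.0262 = $117.47
State unemployment insurance (employee share): $4,815.81 × 0.0049 = $23.60
Vision insurance premium: $122.12
Roth 401(k) contribution: $4,815.81 × 0.036 = $173.37
Employee stock purchase plan: $350.93
(Employer's $528.16 toward employee stock purchase plan is not withheld from the employee.)
Total deductions = $332.29 + $1,098.46 + $117.47 + $23.60 + $122.12 + $173.37 + $350.93 = $2,218.24
Net pay = $4,815.81 − $2,218.24 = $2,597.57

$2,597.57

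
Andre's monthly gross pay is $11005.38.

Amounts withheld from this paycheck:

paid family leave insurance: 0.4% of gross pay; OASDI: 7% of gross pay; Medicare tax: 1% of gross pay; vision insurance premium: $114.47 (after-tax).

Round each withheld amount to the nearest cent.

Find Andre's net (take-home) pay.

Paid family leave insurance: $11005.38 × 0.004 = $44.02
Medicare tax: $11005.38 × 0.01 = $110.05
OASDI: $11005.38 × 0.07 = $770.38
Vision insurance premium: $114.47
Total deductions = $44.02 + $110.05 + $770.38 + $114.47 = $1038.92
Net pay = $11005.38 − $1038.92 = $9966.46

$9966.46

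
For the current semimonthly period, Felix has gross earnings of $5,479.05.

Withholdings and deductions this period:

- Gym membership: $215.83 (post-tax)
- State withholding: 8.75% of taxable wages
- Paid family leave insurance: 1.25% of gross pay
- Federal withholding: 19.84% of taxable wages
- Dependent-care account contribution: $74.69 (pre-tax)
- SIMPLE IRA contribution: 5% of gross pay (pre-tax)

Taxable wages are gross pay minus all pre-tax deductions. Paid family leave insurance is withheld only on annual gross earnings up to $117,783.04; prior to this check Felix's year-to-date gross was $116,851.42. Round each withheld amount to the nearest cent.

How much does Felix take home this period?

$3,436.15

Dependent-care account contribution: $74.69
SIMPLE IRA contribution: $5,479.05 × 0.05 = $273.95
Pre-tax total = $74.69 + $273.95 = $348.64
Taxable wages = $5,479.05 − $348.64 = $5,130.41
State withholding: $5,130.41 × 0.0875 = $448.91
Federal withholding: $5,130.41 × 0.1984 = $1,017.87
Paid family leave insurance: only $117,783.04 − $116,851.42 = $931.62 of this check is subject → $931.62 × 0.0125 = $11.65
Gym membership: $215.83
Total deductions = $74.69 + $273.95 + $448.91 + $1,017.87 + $11.65 + $215.83 = $2,042.90
Net pay = $5,479.05 − $2,042.90 = $3,436.15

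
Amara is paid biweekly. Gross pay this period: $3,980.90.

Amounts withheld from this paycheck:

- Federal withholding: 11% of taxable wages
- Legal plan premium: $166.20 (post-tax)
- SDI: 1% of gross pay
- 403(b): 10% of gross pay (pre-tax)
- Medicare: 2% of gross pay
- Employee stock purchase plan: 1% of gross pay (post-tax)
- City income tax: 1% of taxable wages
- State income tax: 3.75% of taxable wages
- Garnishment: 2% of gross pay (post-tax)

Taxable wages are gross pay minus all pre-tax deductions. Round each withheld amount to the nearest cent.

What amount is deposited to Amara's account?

403(b): $3,980.90 × 0.1 = $398.09
Taxable wages = $3,980.90 − $398.09 = $3,582.81
City income tax: $3,582.81 × 0.01 = $35.83
Federal withholding: $3,582.81 × 0.11 = $394.11
State income tax: $3,582.81 × 0.0375 = $134.36
Medicare: $3,980.90 × 0.02 = $79.62
SDI: $3,980.90 × 0.01 = $39.81
Legal plan premium: $166.20
Garnishment: $3,980.90 × 0.02 = $79.62
Employee stock purchase plan: $3,980.90 × 0.01 = $39.81
Total deductions = $398.09 + $35.83 + $394.11 + $134.36 + $79.62 + $39.81 + $166.20 + $79.62 + $39.81 = $1,367.45
Net pay = $3,980.90 − $1,367.45 = $2,613.45

$2,613.45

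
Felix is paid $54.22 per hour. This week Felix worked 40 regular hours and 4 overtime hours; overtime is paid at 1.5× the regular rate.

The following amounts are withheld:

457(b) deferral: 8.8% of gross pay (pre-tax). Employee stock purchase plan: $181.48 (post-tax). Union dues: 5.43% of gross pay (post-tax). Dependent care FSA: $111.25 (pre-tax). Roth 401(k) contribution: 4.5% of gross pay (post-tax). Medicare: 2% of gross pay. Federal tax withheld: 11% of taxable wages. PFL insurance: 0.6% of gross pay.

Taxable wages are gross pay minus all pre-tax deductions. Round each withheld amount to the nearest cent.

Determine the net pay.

$1,431.43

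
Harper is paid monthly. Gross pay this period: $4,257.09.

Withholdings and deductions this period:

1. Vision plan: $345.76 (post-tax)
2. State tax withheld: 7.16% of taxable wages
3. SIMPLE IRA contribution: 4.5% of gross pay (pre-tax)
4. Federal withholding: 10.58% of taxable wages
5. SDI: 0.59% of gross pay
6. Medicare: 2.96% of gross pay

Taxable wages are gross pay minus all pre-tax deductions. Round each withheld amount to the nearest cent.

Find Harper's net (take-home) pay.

SIMPLE IRA contribution: $4,257.09 × 0.045 = $191.57
Taxable wages = $4,257.09 − $191.57 = $4,065.52
Federal withholding: $4,065.52 × 0.1058 = $430.13
State tax withheld: $4,065.52 × 0.0716 = $291.09
Medicare: $4,257.09 × 0.0296 = $126.01
SDI: $4,257.09 × 0.0059 = $25.12
Vision plan: $345.76
Total deductions = $191.57 + $430.13 + $291.09 + $126.01 + $25.12 + $345.76 = $1,409.68
Net pay = $4,257.09 − $1,409.68 = $2,847.41

$2,847.41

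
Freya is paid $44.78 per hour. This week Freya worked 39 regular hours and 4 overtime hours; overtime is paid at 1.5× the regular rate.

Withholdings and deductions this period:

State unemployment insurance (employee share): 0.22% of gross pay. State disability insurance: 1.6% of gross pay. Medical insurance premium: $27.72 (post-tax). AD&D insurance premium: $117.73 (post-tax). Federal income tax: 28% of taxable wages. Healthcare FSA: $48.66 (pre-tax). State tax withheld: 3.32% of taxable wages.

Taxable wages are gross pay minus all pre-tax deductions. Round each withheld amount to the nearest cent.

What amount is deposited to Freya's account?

$1,168.43

Regular pay: 39 × $44.78 = $1,746.42
Overtime pay: 4 × $44.78 × 1.5 = $268.68
Gross pay = $1,746.42 + $268.68 = $2,015.10
Healthcare FSA: $48.66
Taxable wages = $2,015.10 − $48.66 = $1,966.44
State tax withheld: $1,966.44 × 0.0332 = $65.29
Federal income tax: $1,966.44 × 0.28 = $550.60
State unemployment insurance (employee share): $2,015.10 × 0.0022 = $4.43
State disability insurance: $2,015.10 × 0.016 = $32.24
Medical insurance premium: $27.72
AD&D insurance premium: $117.73
Total deductions = $48.66 + $65.29 + $550.60 + $4.43 + $32.24 + $27.72 + $117.73 = $846.67
Net pay = $2,015.10 − $846.67 = $1,168.43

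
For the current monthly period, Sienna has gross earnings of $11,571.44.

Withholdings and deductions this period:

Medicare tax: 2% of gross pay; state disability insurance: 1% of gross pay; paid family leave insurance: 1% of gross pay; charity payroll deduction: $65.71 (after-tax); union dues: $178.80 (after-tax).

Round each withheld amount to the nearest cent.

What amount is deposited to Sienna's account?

Medicare tax: $11,571.44 × 0.02 = $231.43
Paid family leave insurance: $11,571.44 × 0.01 = $115.71
State disability insurance: $11,571.44 × 0.01 = $115.71
Charity payroll deduction: $65.71
Union dues: $178.80
Total deductions = $231.43 + $115.71 + $115.71 + $65.71 + $178.80 = $707.36
Net pay = $11,571.44 − $707.36 = $10,864.08

$10,864.08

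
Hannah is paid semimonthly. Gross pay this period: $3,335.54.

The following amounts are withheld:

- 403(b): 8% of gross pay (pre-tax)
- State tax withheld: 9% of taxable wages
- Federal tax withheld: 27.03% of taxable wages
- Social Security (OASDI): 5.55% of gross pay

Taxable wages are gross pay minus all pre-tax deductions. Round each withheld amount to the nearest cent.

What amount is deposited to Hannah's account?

$1,777.93

403(b): $3,335.54 × 0.08 = $266.84
Taxable wages = $3,335.54 − $266.84 = $3,068.70
State tax withheld: $3,068.70 × 0.09 = $276.18
Federal tax withheld: $3,068.70 × 0.2703 = $829.47
Social Security (OASDI): $3,335.54 × 0.0555 = $185.12
Total deductions = $266.84 + $276.18 + $829.47 + $185.12 = $1,557.61
Net pay = $3,335.54 − $1,557.61 = $1,777.93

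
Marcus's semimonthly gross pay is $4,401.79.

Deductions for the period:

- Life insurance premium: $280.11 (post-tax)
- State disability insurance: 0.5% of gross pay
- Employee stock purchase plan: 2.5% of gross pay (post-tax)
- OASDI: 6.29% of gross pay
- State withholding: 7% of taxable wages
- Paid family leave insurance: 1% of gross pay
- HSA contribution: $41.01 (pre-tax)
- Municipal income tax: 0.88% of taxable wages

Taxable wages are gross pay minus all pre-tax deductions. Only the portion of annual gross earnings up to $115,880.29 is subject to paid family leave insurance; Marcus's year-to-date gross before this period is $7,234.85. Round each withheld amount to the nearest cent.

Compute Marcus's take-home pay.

HSA contribution: $41.01
Taxable wages = $4,401.79 − $41.01 = $4,360.78
Municipal income tax: $4,360.78 × 0.0088 = $38.37
State withholding: $4,360.78 × 0.07 = $305.25
OASDI: $4,401.79 × 0.0629 = $276.87
Paid family leave insurance: cap not yet reached, full $4,401.79 is subject → $4,401.79 × 0.01 = $44.02
State disability insurance: $4,401.79 × 0.005 = $22.01
Life insurance premium: $280.11
Employee stock purchase plan: $4,401.79 × 0.025 = $110.04
Total deductions = $41.01 + $38.37 + $305.25 + $276.87 + $44.02 + $22.01 + $280.11 + $110.04 = $1,117.68
Net pay = $4,401.79 − $1,117.68 = $3,284.11

$3,284.11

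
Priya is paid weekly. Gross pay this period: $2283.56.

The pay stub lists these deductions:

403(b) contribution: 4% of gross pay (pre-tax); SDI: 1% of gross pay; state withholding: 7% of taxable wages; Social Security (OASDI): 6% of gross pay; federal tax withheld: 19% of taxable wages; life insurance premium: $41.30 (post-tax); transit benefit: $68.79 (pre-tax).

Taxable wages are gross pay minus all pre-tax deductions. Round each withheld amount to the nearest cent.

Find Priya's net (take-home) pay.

$1370.19

Transit benefit: $68.79
403(b) contribution: $2283.56 × 0.04 = $91.34
Pre-tax total = $68.79 + $91.34 = $160.13
Taxable wages = $2283.56 − $160.13 = $2123.43
Federal tax withheld: $2123.43 × 0.19 = $403.45
State withholding: $2123.43 × 0.07 = $148.64
Social Security (OASDI): $2283.56 × 0.06 = $137.01
SDI: $2283.56 × 0.01 = $22.84
Life insurance premium: $41.30
Total deductions = $68.79 + $91.34 + $403.45 + $148.64 + $137.01 + $22.84 + $41.30 = $913.37
Net pay = $2283.56 − $913.37 = $1370.19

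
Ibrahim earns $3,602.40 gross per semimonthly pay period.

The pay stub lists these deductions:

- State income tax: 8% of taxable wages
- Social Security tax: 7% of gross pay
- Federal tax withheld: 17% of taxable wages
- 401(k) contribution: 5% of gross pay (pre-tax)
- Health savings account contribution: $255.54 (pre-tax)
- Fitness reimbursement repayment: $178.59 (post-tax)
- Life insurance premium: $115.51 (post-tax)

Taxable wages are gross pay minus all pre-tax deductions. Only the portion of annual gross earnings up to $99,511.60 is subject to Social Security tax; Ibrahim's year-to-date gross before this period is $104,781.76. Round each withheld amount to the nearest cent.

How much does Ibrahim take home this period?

Health savings account contribution: $255.54
401(k) contribution: $3,602.40 × 0.05 = $180.12
Pre-tax total = $255.54 + $180.12 = $435.66
Taxable wages = $3,602.40 − $435.66 = $3,166.74
State income tax: $3,166.74 × 0.08 = $253.34
Federal tax withheld: $3,166.74 × 0.17 = $538.35
Social Security tax: annual cap $99,511.60 already reached (YTD $104,781.76), so $0.00
Fitness reimbursement repayment: $178.59
Life insurance premium: $115.51
Total deductions = $255.54 + $180.12 + $253.34 + $538.35 + $0.00 + $178.59 + $115.51 = $1,521.45
Net pay = $3,602.40 − $1,521.45 = $2,080.95

$2,080.95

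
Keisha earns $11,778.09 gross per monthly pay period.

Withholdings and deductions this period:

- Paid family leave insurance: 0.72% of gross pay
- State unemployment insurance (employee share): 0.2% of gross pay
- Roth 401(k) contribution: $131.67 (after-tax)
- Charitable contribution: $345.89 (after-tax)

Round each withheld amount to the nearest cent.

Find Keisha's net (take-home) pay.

$11,192.17

Paid family leave insurance: $11,778.09 × 0.0072 = $84.80
State unemployment insurance (employee share): $11,778.09 × 0.002 = $23.56
Charitable contribution: $345.89
Roth 401(k) contribution: $131.67
Total deductions = $84.80 + $23.56 + $345.89 + $131.67 = $585.92
Net pay = $11,778.09 − $585.92 = $11,192.17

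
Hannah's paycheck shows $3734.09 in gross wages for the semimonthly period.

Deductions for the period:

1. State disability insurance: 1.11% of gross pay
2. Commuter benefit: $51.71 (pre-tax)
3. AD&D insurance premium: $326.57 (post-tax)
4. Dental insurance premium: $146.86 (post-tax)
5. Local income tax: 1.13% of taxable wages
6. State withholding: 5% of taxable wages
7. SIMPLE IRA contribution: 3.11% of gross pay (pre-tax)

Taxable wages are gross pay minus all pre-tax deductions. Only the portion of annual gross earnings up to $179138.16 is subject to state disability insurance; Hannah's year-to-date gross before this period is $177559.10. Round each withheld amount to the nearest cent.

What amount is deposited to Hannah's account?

Commuter benefit: $51.71
SIMPLE IRA contribution: $3734.09 × 0.0311 = $116.13
Pre-tax total = $51.71 + $116.13 = $167.84
Taxable wages = $3734.09 − $167.84 = $3566.25
Local income tax: $3566.25 × 0.0113 = $40.30
State withholding: $3566.25 × 0.05 = $178.31
State disability insurance: only $179138.16 − $177559.10 = $1579.06 of this check is subject → $1579.06 × 0.0111 = $17.53
Dental insurance premium: $146.86
AD&D insurance premium: $326.57
Total deductions = $51.71 + $116.13 + $40.30 + $178.31 + $17.53 + $146.86 + $326.57 = $877.41
Net pay = $3734.09 − $877.41 = $2856.68

$2856.68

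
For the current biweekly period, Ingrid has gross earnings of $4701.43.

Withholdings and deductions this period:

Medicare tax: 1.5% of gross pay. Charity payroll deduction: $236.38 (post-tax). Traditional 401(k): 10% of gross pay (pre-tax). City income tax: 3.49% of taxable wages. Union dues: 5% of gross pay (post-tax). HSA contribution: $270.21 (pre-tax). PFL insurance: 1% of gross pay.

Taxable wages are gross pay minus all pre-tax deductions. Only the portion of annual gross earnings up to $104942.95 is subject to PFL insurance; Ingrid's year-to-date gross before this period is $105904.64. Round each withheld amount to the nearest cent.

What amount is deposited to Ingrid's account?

$3280.87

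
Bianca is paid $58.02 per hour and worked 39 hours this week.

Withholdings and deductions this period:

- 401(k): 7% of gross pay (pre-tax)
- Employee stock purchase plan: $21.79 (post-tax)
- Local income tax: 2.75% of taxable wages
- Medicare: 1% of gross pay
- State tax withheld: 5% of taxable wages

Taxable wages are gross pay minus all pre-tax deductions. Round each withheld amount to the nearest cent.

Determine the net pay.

$1,896.88

Gross pay: 39 × $58.02 = $2,262.78
401(k): $2,262.78 × 0.07 = $158.39
Taxable wages = $2,262.78 − $158.39 = $2,104.39
State tax withheld: $2,104.39 × 0.05 = $105.22
Local income tax: $2,104.39 × 0.0275 = $57.87
Medicare: $2,262.78 × 0.01 = $22.63
Employee stock purchase plan: $21.79
Total deductions = $158.39 + $105.22 + $57.87 + $22.63 + $21.79 = $365.90
Net pay = $2,262.78 − $365.90 = $1,896.88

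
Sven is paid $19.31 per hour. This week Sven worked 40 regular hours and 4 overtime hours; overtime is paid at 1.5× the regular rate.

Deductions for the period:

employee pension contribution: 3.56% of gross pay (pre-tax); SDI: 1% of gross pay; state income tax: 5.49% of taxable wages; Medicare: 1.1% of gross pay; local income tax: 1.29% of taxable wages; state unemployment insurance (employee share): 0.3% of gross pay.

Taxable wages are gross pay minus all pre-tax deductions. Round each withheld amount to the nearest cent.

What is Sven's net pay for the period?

$777.25

Regular pay: 40 × $19.31 = $772.40
Overtime pay: 4 × $19.31 × 1.5 = $115.86
Gross pay = $772.40 + $115.86 = $888.26
Employee pension contribution: $888.26 × 0.0356 = $31.62
Taxable wages = $888.26 − $31.62 = $856.64
Local income tax: $856.64 × 0.0129 = $11.05
State income tax: $856.64 × 0.0549 = $47.03
State unemployment insurance (employee share): $888.26 × 0.003 = $2.66
SDI: $888.26 × 0.01 = $8.88
Medicare: $888.26 × 0.011 = $9.77
Total deductions = $31.62 + $11.05 + $47.03 + $2.66 + $8.88 + $9.77 = $111.01
Net pay = $888.26 − $111.01 = $777.25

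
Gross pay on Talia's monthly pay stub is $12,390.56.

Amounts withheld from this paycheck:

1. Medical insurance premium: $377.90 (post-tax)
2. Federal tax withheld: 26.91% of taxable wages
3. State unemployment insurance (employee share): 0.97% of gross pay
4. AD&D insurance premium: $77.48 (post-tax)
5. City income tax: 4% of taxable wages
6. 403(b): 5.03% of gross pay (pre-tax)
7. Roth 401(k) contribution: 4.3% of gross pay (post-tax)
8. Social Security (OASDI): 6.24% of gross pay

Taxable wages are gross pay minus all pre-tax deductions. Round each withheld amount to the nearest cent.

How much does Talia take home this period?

403(b): $12,390.56 × 0.0503 = $623.25
Taxable wages = $12,390.56 − $623.25 = $11,767.31
Federal tax withheld: $11,767.31 × 0.2691 = $3,166.58
City income tax: $11,767.31 × 0.04 = $470.69
Social Security (OASDI): $12,390.56 × 0.0624 = $773.17
State unemployment insurance (employee share): $12,390.56 × 0.0097 = $120.19
Medical insurance premium: $377.90
Roth 401(k) contribution: $12,390.56 × 0.043 = $532.79
AD&D insurance premium: $77.48
Total deductions = $623.25 + $3,166.58 + $470.69 + $773.17 + $120.19 + $377.90 + $532.79 + $77.48 = $6,142.05
Net pay = $12,390.56 − $6,142.05 = $6,248.51

$6,248.51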